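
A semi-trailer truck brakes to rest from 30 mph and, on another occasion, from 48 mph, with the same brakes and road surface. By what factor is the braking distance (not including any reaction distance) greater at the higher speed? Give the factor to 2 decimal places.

Braking distance d = v²/(2a), so with a fixed, d ∝ v².
Factor = (48/30)² = 1.6000² = 2.5600.

Factor ≈ 2.56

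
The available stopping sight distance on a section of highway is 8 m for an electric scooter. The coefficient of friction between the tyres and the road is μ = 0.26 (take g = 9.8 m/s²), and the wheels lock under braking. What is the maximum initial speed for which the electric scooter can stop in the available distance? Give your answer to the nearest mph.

Maximum speed ≈ 14 mph

a = μg = 0.26 × 9.8 = 2.548 m/s².
v²/(2a) = d ⇒ v = √(2 × 2.548 × 8) = √40.77 = 6.3851 m/s.
6.3851 m/s ÷ 0.44704 = 14.283 mph.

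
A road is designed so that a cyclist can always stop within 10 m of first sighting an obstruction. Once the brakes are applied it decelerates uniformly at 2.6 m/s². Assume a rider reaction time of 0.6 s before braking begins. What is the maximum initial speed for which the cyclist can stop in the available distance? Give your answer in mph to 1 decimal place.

Stopping distance: v·t_r + v²/(2a) = 10 with t_r = 0.6 s and a = 2.600 m/s².
So v² + 3.120 v − 52.00 = 0.
Positive root: v = −a·t_r + √((a·t_r)² + 2a·d) = −1.560 + √(2.434 + 52.00) = 5.8179 m/s.
5.8179 m/s ÷ 0.44704 = 13.014 mph.

Maximum speed ≈ 13.0 mph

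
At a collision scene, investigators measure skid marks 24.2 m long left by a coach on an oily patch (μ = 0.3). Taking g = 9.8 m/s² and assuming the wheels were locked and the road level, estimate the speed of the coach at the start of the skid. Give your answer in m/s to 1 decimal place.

Initial speed ≈ 11.9 m/s

Deceleration a = μg = 0.3 × 9.8 = 2.940 m/s².
v = √(2a·d) = √(2 × 2.940 × 24.2) = √142.296 = 11.9288 m/s.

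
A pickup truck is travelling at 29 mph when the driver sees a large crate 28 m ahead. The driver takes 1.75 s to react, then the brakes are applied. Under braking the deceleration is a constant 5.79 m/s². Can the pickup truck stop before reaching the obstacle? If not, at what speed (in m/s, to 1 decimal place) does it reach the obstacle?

No — it strikes the obstacle at 10.3 m/s

29 mph × 0.44704 = 12.9642 m/s.
Reaction distance = 12.9642 × 1.75 = 22.687 m.
Braking distance needed to stop: v²/(2a) = 168.070 / 11.580 = 14.514 m, so total needed = 22.687 + 14.514 = 37.201 m > 28 m — it cannot stop.
Distance remaining when braking begins: 28 − 22.687 = 5.313 m.
v² = v₀² − 2a·d = 168.070 − 2 × 5.790 × 5.313 = 106.545 m²/s².
v = √106.545 = 10.322 m/s.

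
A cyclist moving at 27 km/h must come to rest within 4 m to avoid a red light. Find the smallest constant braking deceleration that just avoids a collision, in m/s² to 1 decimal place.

Required deceleration ≈ 7.0 m/s²

27 km/h ÷ 3.6 = 7.5000 m/s.
v² = 2a·d ⇒ a = v²/(2d) = 7.5000² / (2 × 4.000) = 56.250 / 8.000 = 7.0312 m/s².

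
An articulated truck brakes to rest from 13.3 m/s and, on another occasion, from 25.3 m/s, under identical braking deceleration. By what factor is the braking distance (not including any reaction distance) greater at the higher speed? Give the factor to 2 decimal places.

Braking distance d = v²/(2a), so with a fixed, d ∝ v².
Factor = (25.3/13.3)² = 1.9023² = 3.6187.

Factor ≈ 3.62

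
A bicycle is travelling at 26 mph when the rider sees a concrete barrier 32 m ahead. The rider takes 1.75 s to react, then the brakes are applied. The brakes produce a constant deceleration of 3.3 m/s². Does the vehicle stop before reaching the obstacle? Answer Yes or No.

26 mph × 0.44704 = 11.6230 m/s.
Reaction distance = 11.6230 × 1.75 = 20.340 m.
Braking distance = v²/(2a) = 135.094 / 6.600 = 20.469 m.
Total stopping distance = 20.340 + 20.469 = 40.809 m, vs 32 m available — it cannot stop in time and overshoots by 40.809 − 32 = 8.809 m.

No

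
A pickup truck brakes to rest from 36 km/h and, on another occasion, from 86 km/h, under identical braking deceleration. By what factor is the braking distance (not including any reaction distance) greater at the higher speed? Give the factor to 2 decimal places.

Factor ≈ 5.71

Braking distance d = v²/(2a), so with a fixed, d ∝ v².
Factor = (86/36)² = 2.3889² = 5.7068.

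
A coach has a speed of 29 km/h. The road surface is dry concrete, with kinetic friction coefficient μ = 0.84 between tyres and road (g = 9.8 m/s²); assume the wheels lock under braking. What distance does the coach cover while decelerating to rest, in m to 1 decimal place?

Braking distance ≈ 3.9 m

29 km/h ÷ 3.6 = 8.0556 m/s.
a = μg = 0.84 × 9.8 = 8.232 m/s².
Braking distance = v²/(2a) = 8.0556² / (2 × 8.232) = 64.893 / 16.464 = 3.942 m.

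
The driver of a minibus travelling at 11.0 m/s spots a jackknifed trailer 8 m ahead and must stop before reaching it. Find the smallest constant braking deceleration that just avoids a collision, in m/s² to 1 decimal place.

v² = 2a·d ⇒ a = v²/(2d) = 11.0000² / (2 × 8.000) = 121.000 / 16.000 = 7.5625 m/s².

Required deceleration ≈ 7.6 m/s²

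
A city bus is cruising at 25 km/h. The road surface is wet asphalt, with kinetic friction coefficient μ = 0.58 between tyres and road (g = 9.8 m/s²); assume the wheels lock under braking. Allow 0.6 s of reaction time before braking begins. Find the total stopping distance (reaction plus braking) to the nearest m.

Total stopping distance ≈ 8 m

25 km/h ÷ 3.6 = 6.9444 m/s.
a = μg = 0.58 × 9.8 = 5.684 m/s².
Reaction distance = v·t_r = 6.9444 × 0.6 = 4.167 m.
Braking distance = v²/(2a) = 6.9444² / (2 × 5.684) = 48.225 / 11.368 = 4.242 m.
Total = 4.167 + 4.242 = 8.409 m.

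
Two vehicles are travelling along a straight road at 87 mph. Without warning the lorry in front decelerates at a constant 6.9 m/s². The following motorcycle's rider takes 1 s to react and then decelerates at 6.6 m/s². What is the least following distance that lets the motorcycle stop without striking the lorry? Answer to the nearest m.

Minimum gap ≈ 44 m

87 mph × 0.44704 = 38.8925 m/s.
Leader travels v²/(2a_L) = 1512.627 / 13.800 = 109.611 m before stopping.
Follower covers v·t_r = 38.8925 × 1 = 38.892 m while reacting, then v²/(2a_F) = 1512.627 / 13.200 = 114.593 m while braking, for a total of 38.892 + 114.593 = 153.485 m.
Since a_F ≤ a_L and the follower starts braking later, the follower is never slower than the leader, so the closest approach is when both have stopped.
Minimum gap = 153.485 − 109.611 = 43.874 m.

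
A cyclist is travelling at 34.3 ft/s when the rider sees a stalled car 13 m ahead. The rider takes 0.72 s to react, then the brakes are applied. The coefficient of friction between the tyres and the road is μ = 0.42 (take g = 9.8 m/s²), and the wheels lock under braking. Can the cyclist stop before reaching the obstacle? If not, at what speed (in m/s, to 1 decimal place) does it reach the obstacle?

No — it strikes the obstacle at 8.0 m/s

34.3 ft/s × 0.3048 = 10.4546 m/s.
a = μg = 0.42 × 9.8 = 4.116 m/s².
Reaction distance = 10.4546 × 0.72 = 7.527 m.
Braking distance needed to stop: v²/(2a) = 109.299 / 8.232 = 13.277 m, so total needed = 7.527 + 13.277 = 20.804 m > 13 m — it cannot stop.
Distance remaining when braking begins: 13 − 7.527 = 5.473 m.
v² = v₀² − 2a·d = 109.299 − 2 × 4.116 × 5.473 = 64.245 m²/s².
v = √64.245 = 8.015 m/s.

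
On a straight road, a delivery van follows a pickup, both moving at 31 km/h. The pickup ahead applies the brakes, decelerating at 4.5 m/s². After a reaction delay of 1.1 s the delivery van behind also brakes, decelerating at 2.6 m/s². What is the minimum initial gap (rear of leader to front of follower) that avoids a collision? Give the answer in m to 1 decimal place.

31 km/h ÷ 3.6 = 8.6111 m/s.
Leader travels v²/(2a_L) = 74.151 / 9.000 = 8.239 m before stopping.
Follower covers v·t_r = 8.6111 × 1.1 = 9.472 m while reacting, then v²/(2a_F) = 74.151 / 5.200 = 14.260 m while braking, for a total of 9.472 + 14.260 = 23.732 m.
Since a_F ≤ a_L and the follower starts braking later, the follower is never slower than the leader, so the closest approach is when both have stopped.
Minimum gap = 23.732 − 8.239 = 15.493 m.

Minimum gap ≈ 15.5 m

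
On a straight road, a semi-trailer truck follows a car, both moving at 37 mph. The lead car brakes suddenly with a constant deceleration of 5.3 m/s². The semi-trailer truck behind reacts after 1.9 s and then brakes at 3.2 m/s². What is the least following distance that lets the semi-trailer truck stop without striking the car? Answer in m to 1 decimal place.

Minimum gap ≈ 48.4 m

37 mph × 0.44704 = 16.5405 m/s.
Leader travels v²/(2a_L) = 273.588 / 10.600 = 25.810 m before stopping.
Follower covers v·t_r = 16.5405 × 1.9 = 31.427 m while reacting, then v²/(2a_F) = 273.588 / 6.400 = 42.748 m while braking, for a total of 31.427 + 42.748 = 74.175 m.
Since a_F ≤ a_L and the follower starts braking later, the follower is never slower than the leader, so the closest approach is when both have stopped.
Minimum gap = 74.175 − 25.810 = 48.365 m.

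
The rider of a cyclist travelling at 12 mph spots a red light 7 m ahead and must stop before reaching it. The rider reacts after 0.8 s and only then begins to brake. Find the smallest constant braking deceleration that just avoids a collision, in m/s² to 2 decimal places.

12 mph × 0.44704 = 5.3645 m/s.
Distance covered during reaction = 5.3645 × 0.8 = 4.292 m.
Distance available for braking: 7 − 4.292 = 2.708 m.
v² = 2a·d ⇒ a = v²/(2d) = 5.3645² / (2 × 2.708) = 28.778 / 5.416 = 5.3135 m/s².

Required deceleration ≈ 5.31 m/s²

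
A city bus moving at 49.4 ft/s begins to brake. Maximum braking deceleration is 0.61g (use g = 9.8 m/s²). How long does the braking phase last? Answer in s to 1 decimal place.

Braking time ≈ 2.5 s

49.4 ft/s × 0.3048 = 15.0571 m/s.
a = 0.61 × 9.8 = 5.978 m/s².
Braking time = v/a = 15.0571 / 5.978 = 2.519 s.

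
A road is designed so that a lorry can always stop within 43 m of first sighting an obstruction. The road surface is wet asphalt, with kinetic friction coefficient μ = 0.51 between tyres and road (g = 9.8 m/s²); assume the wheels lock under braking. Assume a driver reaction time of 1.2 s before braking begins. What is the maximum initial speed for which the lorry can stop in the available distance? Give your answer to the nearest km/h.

Maximum speed ≈ 56 km/h

a = μg = 0.51 × 9.8 = 4.998 m/s².
Stopping distance: v·t_r + v²/(2a) = 43 with t_r = 1.2 s and a = 4.998 m/s².
So v² + 11.995 v − 429.83 = 0.
Positive root: v = −a·t_r + √((a·t_r)² + 2a·d) = −5.998 + √(35.976 + 429.83) = 15.5845 m/s.
15.5845 m/s × 3.6 = 56.104 km/h.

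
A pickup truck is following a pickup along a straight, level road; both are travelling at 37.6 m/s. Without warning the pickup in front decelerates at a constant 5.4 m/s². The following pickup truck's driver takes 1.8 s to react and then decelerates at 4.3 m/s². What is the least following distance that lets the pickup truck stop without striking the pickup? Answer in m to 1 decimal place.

Minimum gap ≈ 101.2 m

Leader travels v²/(2a_L) = 1413.760 / 10.800 = 130.904 m before stopping.
Follower covers v·t_r = 37.6000 × 1.8 = 67.680 m while reacting, then v²/(2a_F) = 1413.760 / 8.600 = 164.391 m while braking, for a total of 67.680 + 164.391 = 232.071 m.
Since a_F ≤ a_L and the follower starts braking later, the follower is never slower than the leader, so the closest approach is when both have stopped.
Minimum gap = 232.071 − 130.904 = 101.167 m.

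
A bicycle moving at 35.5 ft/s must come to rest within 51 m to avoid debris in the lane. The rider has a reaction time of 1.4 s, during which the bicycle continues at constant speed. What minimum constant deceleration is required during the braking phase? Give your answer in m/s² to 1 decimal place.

Required deceleration ≈ 1.6 m/s²

35.5 ft/s × 0.3048 = 10.8204 m/s.
Distance covered during reaction = 10.8204 × 1.4 = 15.149 m.
Distance available for braking: 51 − 15.149 = 35.851 m.
v² = 2a·d ⇒ a = v²/(2d) = 10.8204² / (2 × 35.851) = 117.081 / 71.702 = 1.6329 m/s².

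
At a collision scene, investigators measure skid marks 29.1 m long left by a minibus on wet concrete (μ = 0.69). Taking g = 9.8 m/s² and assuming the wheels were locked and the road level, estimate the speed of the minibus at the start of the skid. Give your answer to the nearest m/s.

Initial speed ≈ 20 m/s

Deceleration a = μg = 0.69 × 9.8 = 6.762 m/s².
v = √(2a·d) = √(2 × 6.762 × 29.1) = √393.548 = 19.8380 m/s.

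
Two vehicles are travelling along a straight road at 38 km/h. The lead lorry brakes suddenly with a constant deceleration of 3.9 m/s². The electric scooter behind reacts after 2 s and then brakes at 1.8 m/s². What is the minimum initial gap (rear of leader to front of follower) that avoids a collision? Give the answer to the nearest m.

38 km/h ÷ 3.6 = 10.5556 m/s.
Leader travels v²/(2a_L) = 111.421 / 7.800 = 14.285 m before stopping.
Follower covers v·t_r = 10.5556 × 2 = 21.111 m while reacting, then v²/(2a_F) = 111.421 / 3.600 = 30.950 m while braking, for a total of 21.111 + 30.950 = 52.061 m.
Since a_F ≤ a_L and the follower starts braking later, the follower is never slower than the leader, so the closest approach is when both have stopped.
Minimum gap = 52.061 − 14.285 = 37.776 m.

Minimum gap ≈ 38 m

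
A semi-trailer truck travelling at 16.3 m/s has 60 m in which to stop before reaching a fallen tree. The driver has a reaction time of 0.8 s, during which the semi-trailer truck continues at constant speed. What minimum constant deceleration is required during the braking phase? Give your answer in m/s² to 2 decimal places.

Required deceleration ≈ 2.83 m/s²

Distance covered during reaction = 16.3000 × 0.8 = 13.040 m.
Distance available for braking: 60 − 13.040 = 46.960 m.
v² = 2a·d ⇒ a = v²/(2d) = 16.3000² / (2 × 46.960) = 265.690 / 93.920 = 2.8289 m/s².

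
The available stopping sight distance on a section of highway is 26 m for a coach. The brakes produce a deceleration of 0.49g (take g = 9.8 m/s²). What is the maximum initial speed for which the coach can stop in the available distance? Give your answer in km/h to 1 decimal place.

a = 0.49 × 9.8 = 4.802 m/s².
v²/(2a) = d ⇒ v = √(2 × 4.802 × 26) = √249.70 = 15.8019 m/s.
15.8019 m/s × 3.6 = 56.887 km/h.

Maximum speed ≈ 56.9 km/h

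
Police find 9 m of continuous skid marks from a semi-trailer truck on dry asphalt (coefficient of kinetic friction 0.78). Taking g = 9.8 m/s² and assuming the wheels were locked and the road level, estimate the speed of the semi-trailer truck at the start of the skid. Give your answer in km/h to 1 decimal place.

Deceleration a = μg = 0.78 × 9.8 = 7.644 m/s².
v = √(2a·d) = √(2 × 7.644 × 9) = √137.592 = 11.7300 m/s.
= 11.7300 × 3.6 = 42.228 km/h.

Initial speed ≈ 42.2 km/h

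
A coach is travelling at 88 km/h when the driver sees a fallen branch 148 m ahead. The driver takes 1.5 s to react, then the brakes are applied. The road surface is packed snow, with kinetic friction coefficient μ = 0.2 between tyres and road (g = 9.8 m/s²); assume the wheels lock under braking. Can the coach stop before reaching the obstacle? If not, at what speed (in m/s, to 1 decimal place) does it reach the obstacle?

No — it strikes the obstacle at 12.7 m/s

88 km/h ÷ 3.6 = 24.4444 m/s.
a = μg = 0.2 × 9.8 = 1.960 m/s².
Reaction distance = 24.4444 × 1.5 = 36.667 m.
Braking distance needed to stop: v²/(2a) = 597.529 / 3.920 = 152.431 m, so total needed = 36.667 + 152.431 = 189.098 m > 148 m — it cannot stop.
Distance remaining when braking begins: 148 − 36.667 = 111.333 m.
v² = v₀² − 2a·d = 597.529 − 2 × 1.960 × 111.333 = 161.104 m²/s².
v = √161.104 = 12.693 m/s.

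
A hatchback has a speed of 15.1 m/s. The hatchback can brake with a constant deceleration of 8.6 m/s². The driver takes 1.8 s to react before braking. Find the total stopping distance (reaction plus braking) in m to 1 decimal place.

Total stopping distance ≈ 40.4 m

Reaction distance = v·t_r = 15.1000 × 1.8 = 27.180 m.
Braking distance = v²/(2a) = 15.1000² / (2 × 8.600) = 228.010 / 17.200 = 13.256 m.
Total = 27.180 + 13.256 = 40.436 m.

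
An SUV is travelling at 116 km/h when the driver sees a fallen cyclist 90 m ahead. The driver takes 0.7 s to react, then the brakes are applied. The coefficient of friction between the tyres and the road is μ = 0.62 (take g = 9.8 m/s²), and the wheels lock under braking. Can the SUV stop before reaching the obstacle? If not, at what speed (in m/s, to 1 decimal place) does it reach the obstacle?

No — it strikes the obstacle at 14.8 m/s

116 km/h ÷ 3.6 = 32.2222 m/s.
a = μg = 0.62 × 9.8 = 6.076 m/s².
Reaction distance = 32.2222 × 0.7 = 22.556 m.
Braking distance needed to stop: v²/(2a) = 1038.270 / 12.152 = 85.440 m, so total needed = 22.556 + 85.440 = 107.996 m > 90 m — it cannot stop.
Distance remaining when braking begins: 90 − 22.556 = 67.444 m.
v² = v₀² − 2a·d = 1038.270 − 2 × 6.076 × 67.444 = 218.691 m²/s².
v = √218.691 = 14.788 m/s.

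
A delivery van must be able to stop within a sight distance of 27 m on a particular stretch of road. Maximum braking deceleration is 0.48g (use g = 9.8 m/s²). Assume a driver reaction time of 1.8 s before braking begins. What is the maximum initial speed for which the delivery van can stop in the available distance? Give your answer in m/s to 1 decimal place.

a = 0.48 × 9.8 = 4.704 m/s².
Stopping distance: v·t_r + v²/(2a) = 27 with t_r = 1.8 s and a = 4.704 m/s².
So v² + 16.934 v − 254.02 = 0.
Positive root: v = −a·t_r + √((a·t_r)² + 2a·d) = −8.467 + √(71.690 + 254.02) = 9.5804 m/s.

Maximum speed ≈ 9.6 m/s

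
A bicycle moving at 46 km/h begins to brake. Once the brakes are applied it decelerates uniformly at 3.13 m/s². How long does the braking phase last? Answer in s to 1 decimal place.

46 km/h ÷ 3.6 = 12.7778 m/s.
Braking time = v/a = 12.7778 / 3.130 = 4.082 s.

Braking time ≈ 4.1 s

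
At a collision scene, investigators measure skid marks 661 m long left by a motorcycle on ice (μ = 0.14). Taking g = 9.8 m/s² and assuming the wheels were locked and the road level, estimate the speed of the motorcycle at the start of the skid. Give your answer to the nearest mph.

Deceleration a = μg = 0.14 × 9.8 = 1.372 m/s².
v = √(2a·d) = √(2 × 1.372 × 661) = √1813.784 = 42.5885 m/s.
= 42.5885 ÷ 0.44704 = 95.268 mph.

Initial speed ≈ 95 mph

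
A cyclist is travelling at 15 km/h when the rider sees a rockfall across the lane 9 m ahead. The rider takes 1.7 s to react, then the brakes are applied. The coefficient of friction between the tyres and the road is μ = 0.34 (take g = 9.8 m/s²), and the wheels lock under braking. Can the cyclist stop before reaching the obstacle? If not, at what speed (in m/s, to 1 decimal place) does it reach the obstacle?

15 km/h ÷ 3.6 = 4.1667 m/s.
a = μg = 0.34 × 9.8 = 3.332 m/s².
Reaction distance = 4.1667 × 1.7 = 7.083 m.
Braking distance needed to stop: v²/(2a) = 17.361 / 6.664 = 2.605 m, so total needed = 7.083 + 2.605 = 9.688 m > 9 m — it cannot stop.
Distance remaining when braking begins: 9 − 7.083 = 1.917 m.
v² = v₀² − 2a·d = 17.361 − 2 × 3.332 × 1.917 = 4.586 m²/s².
v = √4.586 = 2.141 m/s.

No — it strikes the obstacle at 2.1 m/s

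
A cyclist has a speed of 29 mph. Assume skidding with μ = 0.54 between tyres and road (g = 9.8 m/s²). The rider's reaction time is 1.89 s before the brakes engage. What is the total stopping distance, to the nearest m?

Total stopping distance ≈ 40 m

29 mph × 0.44704 = 12.9642 m/s.
a = μg = 0.54 × 9.8 = 5.292 m/s².
Reaction distance = v·t_r = 12.9642 × 1.89 = 24.502 m.
Braking distance = v²/(2a) = 12.9642² / (2 × 5.292) = 168.070 / 10.584 = 15.880 m.
Total = 24.502 + 15.880 = 40.382 m.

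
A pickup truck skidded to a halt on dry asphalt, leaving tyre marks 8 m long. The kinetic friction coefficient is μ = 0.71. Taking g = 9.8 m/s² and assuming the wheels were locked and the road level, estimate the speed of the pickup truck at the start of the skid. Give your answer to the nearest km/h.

Initial speed ≈ 38 km/h

Deceleration a = μg = 0.71 × 9.8 = 6.958 m/s².
v = √(2a·d) = √(2 × 6.958 × 8) = √111.328 = 10.5512 m/s.
= 10.5512 × 3.6 = 37.984 km/h.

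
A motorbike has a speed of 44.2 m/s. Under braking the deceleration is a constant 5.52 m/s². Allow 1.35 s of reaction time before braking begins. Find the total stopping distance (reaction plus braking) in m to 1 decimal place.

Total stopping distance ≈ 236.6 m

Reaction distance = v·t_r = 44.2000 × 1.35 = 59.670 m.
Braking distance = v²/(2a) = 44.2000² / (2 × 5.520) = 1953.640 / 11.040 = 176.960 m.
Total = 59.670 + 176.960 = 236.630 m.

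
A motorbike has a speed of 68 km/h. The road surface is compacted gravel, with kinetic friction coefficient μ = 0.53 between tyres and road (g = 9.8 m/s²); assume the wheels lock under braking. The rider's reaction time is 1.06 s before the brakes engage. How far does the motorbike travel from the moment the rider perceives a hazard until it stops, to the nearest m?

Total stopping distance ≈ 54 m

68 km/h ÷ 3.6 = 18.8889 m/s.
a = μg = 0.53 × 9.8 = 5.194 m/s².
Reaction distance = v·t_r = 18.8889 × 1.06 = 20.022 m.
Braking distance = v²/(2a) = 18.8889² / (2 × 5.194) = 356.791 / 10.388 = 34.346 m.
Total = 20.022 + 34.346 = 54.368 m.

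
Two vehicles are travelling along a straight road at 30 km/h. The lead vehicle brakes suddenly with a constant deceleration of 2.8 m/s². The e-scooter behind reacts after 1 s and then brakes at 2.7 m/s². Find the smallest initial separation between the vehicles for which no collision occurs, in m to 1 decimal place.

Minimum gap ≈ 8.8 m

30 km/h ÷ 3.6 = 8.3333 m/s.
Leader travels v²/(2a_L) = 69.444 / 5.600 = 12.401 m before stopping.
Follower covers v·t_r = 8.3333 × 1 = 8.333 m while reacting, then v²/(2a_F) = 69.444 / 5.400 = 12.860 m while braking, for a total of 8.333 + 12.860 = 21.193 m.
Since a_F ≤ a_L and the follower starts braking later, the follower is never slower than the leader, so the closest approach is when both have stopped.
Minimum gap = 21.193 − 12.401 = 8.792 m.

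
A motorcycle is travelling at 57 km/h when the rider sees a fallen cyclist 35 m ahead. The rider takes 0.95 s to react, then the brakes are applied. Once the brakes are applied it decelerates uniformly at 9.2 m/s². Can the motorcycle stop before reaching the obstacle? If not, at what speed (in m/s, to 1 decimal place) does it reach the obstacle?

Yes — it stops about 6.3 m short of the obstacle, so it never reaches it

57 km/h ÷ 3.6 = 15.8333 m/s.
Reaction distance = 15.8333 × 0.95 = 15.042 m.
Braking distance = v²/(2a) = 250.693 / 18.400 = 13.625 m.
Total stopping distance = 15.042 + 13.625 = 28.667 m, vs 35 m available — it stops with 35 − 28.667 = 6.333 m to spare.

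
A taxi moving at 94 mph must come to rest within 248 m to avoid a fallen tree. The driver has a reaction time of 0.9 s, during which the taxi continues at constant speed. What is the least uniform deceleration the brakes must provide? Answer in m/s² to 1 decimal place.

Required deceleration ≈ 4.2 m/s²

94 mph × 0.44704 = 42.0218 m/s.
Distance covered during reaction = 42.0218 × 0.9 = 37.820 m.
Distance available for braking: 248 − 37.820 = 210.180 m.
v² = 2a·d ⇒ a = v²/(2d) = 42.0218² / (2 × 210.180) = 1765.832 / 420.360 = 4.2008 m/s².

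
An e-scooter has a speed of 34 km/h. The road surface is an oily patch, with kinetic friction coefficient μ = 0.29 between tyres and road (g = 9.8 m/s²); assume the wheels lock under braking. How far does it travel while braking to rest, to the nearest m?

Braking distance ≈ 16 m

34 km/h ÷ 3.6 = 9.4444 m/s.
a = μg = 0.29 × 9.8 = 2.842 m/s².
Braking distance = v²/(2a) = 9.4444² / (2 × 2.842) = 89.197 / 5.684 = 15.693 m.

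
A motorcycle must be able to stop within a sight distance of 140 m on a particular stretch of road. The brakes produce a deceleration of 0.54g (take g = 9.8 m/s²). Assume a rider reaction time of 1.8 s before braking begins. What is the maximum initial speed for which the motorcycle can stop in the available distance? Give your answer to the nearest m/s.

a = 0.54 × 9.8 = 5.292 m/s².
Stopping distance: v·t_r + v²/(2a) = 140 with t_r = 1.8 s and a = 5.292 m/s².
So v² + 19.051 v − 1481.76 = 0.
Positive root: v = −a·t_r + √((a·t_r)² + 2a·d) = −9.526 + √(90.745 + 1481.76) = 30.1288 m/s.

Maximum speed ≈ 30 m/s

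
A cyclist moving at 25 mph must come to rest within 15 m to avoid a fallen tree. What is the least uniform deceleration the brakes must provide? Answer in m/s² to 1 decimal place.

Required deceleration ≈ 4.2 m/s²

25 mph × 0.44704 = 11.1760 m/s.
v² = 2a·d ⇒ a = v²/(2d) = 11.1760² / (2 × 15.000) = 124.903 / 30.000 = 4.1634 m/s².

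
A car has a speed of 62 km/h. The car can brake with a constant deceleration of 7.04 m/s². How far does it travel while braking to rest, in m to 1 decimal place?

Braking distance ≈ 21.1 m

62 km/h ÷ 3.6 = 17.2222 m/s.
Braking distance = v²/(2a) = 17.2222² / (2 × 7.040) = 296.604 / 14.080 = 21.066 m.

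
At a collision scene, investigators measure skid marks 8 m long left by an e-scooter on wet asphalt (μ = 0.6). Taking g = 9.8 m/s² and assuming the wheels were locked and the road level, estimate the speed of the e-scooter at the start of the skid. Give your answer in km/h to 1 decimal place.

Deceleration a = μg = 0.6 × 9.8 = 5.880 m/s².
v = √(2a·d) = √(2 × 5.880 × 8) = √94.080 = 9.6995 m/s.
= 9.6995 × 3.6 = 34.918 km/h.

Initial speed ≈ 34.9 km/h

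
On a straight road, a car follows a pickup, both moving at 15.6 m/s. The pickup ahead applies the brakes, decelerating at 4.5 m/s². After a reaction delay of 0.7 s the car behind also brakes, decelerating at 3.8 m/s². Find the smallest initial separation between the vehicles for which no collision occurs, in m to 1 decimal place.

Leader travels v²/(2a_L) = 243.360 / 9.000 = 27.040 m before stopping.
Follower covers v·t_r = 15.6000 × 0.7 = 10.920 m while reacting, then v²/(2a_F) = 243.360 / 7.600 = 32.021 m while braking, for a total of 10.920 + 32.021 = 42.941 m.
Since a_F ≤ a_L and the follower starts braking later, the follower is never slower than the leader, so the closest approach is when both have stopped.
Minimum gap = 42.941 − 27.040 = 15.901 m.

Minimum gap ≈ 15.9 m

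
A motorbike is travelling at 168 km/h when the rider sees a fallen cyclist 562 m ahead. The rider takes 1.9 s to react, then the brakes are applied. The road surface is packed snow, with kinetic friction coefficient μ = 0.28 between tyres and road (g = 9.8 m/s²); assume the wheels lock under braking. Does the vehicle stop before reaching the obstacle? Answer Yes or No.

168 km/h ÷ 3.6 = 46.6667 m/s.
a = μg = 0.28 × 9.8 = 2.744 m/s².
Reaction distance = 46.6667 × 1.9 = 88.667 m.
Braking distance = v²/(2a) = 2177.781 / 5.488 = 396.826 m.
Total stopping distance = 88.667 + 396.826 = 485.493 m, vs 562 m available — it stops with 562 − 485.493 = 76.507 m to spare.

Yes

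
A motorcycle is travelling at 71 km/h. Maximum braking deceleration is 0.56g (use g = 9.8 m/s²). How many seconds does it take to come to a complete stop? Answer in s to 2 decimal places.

Braking time ≈ 3.59 s

71 km/h ÷ 3.6 = 19.7222 m/s.
a = 0.56 × 9.8 = 5.488 m/s².
Braking time = v/a = 19.7222 / 5.488 = 3.594 s.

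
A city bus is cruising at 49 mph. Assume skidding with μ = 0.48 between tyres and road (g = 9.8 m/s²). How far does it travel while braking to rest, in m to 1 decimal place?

49 mph × 0.44704 = 21.9050 m/s.
a = μg = 0.48 × 9.8 = 4.704 m/s².
Braking distance = v²/(2a) = 21.9050² / (2 × 4.704) = 479.829 / 9.408 = 51.002 m.

Braking distance ≈ 51.0 m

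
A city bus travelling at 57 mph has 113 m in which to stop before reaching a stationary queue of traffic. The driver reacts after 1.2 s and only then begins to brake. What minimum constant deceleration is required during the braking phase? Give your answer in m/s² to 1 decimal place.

57 mph × 0.44704 = 25.4813 m/s.
Distance covered during reaction = 25.4813 × 1.2 = 30.578 m.
Distance available for braking: 113 − 30.578 = 82.422 m.
v² = 2a·d ⇒ a = v²/(2d) = 25.4813² / (2 × 82.422) = 649.297 / 164.844 = 3.9389 m/s².

Required deceleration ≈ 3.9 m/s²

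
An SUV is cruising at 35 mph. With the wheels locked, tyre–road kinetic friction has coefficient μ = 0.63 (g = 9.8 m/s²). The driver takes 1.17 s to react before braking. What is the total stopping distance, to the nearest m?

35 mph × 0.44704 = 15.6464 m/s.
a = μg = 0.63 × 9.8 = 6.174 m/s².
Reaction distance = v·t_r = 15.6464 × 1.17 = 18.306 m.
Braking distance = v²/(2a) = 15.6464² / (2 × 6.174) = 244.810 / 12.348 = 19.826 m.
Total = 18.306 + 19.826 = 38.132 m.

Total stopping distance ≈ 38 m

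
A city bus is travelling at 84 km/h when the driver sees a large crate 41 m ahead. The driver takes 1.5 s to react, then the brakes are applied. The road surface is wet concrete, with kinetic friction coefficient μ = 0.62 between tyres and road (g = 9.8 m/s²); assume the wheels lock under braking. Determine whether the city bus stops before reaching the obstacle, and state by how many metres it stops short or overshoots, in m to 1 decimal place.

No — it overshoots by 38.8 m

84 km/h ÷ 3.6 = 23.3333 m/s.
a = μg = 0.62 × 9.8 = 6.076 m/s².
Reaction distance = 23.3333 × 1.5 = 35.000 m.
Braking distance = v²/(2a) = 544.443 / 12.152 = 44.803 m.
Total stopping distance = 35.000 + 44.803 = 79.803 m, vs 41 m available — it cannot stop in time and overshoots by 79.803 − 41 = 38.803 m.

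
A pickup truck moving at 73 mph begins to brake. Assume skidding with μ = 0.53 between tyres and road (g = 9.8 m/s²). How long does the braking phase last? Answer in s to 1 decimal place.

73 mph × 0.44704 = 32.6339 m/s.
a = μg = 0.53 × 9.8 = 5.194 m/s².
Braking time = v/a = 32.6339 / 5.194 = 6.283 s.

Braking time ≈ 6.3 s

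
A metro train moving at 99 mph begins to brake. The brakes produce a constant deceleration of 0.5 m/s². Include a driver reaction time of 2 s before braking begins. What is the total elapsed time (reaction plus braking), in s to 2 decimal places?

Total time ≈ 90.51 s

99 mph × 0.44704 = 44.2570 m/s.
Braking time = v/a = 44.2570 / 0.500 = 88.514 s.
Total = 2 + 88.514 = 90.514 s.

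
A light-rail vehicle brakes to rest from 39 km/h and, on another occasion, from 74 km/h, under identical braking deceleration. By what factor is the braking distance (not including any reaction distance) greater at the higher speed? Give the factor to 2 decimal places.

Braking distance d = v²/(2a), so with a fixed, d ∝ v².
Factor = (74/39)² = 1.8974² = 3.6001.

Factor ≈ 3.60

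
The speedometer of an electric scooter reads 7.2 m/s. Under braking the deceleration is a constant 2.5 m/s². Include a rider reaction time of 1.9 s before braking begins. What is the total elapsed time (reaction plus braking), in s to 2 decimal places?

Total time ≈ 4.78 s

Braking time = v/a = 7.2000 / 2.500 = 2.880 s.
Total = 1.9 + 2.880 = 4.780 s.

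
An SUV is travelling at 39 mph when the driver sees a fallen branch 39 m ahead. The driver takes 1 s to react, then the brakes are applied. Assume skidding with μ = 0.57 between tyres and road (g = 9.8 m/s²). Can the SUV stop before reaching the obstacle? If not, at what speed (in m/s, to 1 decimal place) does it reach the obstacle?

No — it strikes the obstacle at 7.9 m/s

39 mph × 0.44704 = 17.4346 m/s.
a = μg = 0.57 × 9.8 = 5.586 m/s².
Reaction distance = 17.4346 × 1 = 17.435 m.
Braking distance needed to stop: v²/(2a) = 303.965 / 11.172 = 27.208 m, so total needed = 17.435 + 27.208 = 44.643 m > 39 m — it cannot stop.
Distance remaining when braking begins: 39 − 17.435 = 21.565 m.
v² = v₀² − 2a·d = 303.965 − 2 × 5.586 × 21.565 = 63.041 m²/s².
v = √63.041 = 7.940 m/s.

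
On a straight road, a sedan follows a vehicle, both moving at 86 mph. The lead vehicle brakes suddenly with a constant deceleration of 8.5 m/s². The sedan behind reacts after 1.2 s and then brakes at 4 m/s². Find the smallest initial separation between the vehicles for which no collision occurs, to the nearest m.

Minimum gap ≈ 144 m

86 mph × 0.44704 = 38.4454 m/s.
Leader travels v²/(2a_L) = 1478.049 / 17.000 = 86.944 m before stopping.
Follower covers v·t_r = 38.4454 × 1.2 = 46.134 m while reacting, then v²/(2a_F) = 1478.049 / 8.000 = 184.756 m while braking, for a total of 46.134 + 184.756 = 230.890 m.
Since a_F ≤ a_L and the follower starts braking later, the follower is never slower than the leader, so the closest approach is when both have stopped.
Minimum gap = 230.890 − 86.944 = 143.946 m.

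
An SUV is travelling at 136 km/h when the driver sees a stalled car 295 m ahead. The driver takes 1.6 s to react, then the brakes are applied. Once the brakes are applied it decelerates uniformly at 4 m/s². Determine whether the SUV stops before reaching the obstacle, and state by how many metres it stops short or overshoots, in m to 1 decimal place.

136 km/h ÷ 3.6 = 37.7778 m/s.
Reaction distance = 37.7778 × 1.6 = 60.444 m.
Braking distance = v²/(2a) = 1427.162 / 8.000 = 178.395 m.
Total stopping distance = 60.444 + 178.395 = 238.839 m, vs 295 m available — it stops with 295 − 238.839 = 56.161 m to spare.

Yes — it stops 56.2 m short of the obstacle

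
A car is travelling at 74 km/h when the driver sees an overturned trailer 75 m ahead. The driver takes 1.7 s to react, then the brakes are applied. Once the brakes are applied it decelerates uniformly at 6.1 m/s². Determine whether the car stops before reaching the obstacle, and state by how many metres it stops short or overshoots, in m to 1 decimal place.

74 km/h ÷ 3.6 = 20.5556 m/s.
Reaction distance = 20.5556 × 1.7 = 34.945 m.
Braking distance = v²/(2a) = 422.533 / 12.200 = 34.634 m.
Total stopping distance = 34.945 + 34.634 = 69.579 m, vs 75 m available — it stops with 75 − 69.579 = 5.421 m to spare.

Yes — it stops 5.4 m short of the obstacle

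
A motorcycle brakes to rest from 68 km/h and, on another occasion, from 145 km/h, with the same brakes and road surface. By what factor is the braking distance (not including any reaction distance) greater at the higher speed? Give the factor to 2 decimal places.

Braking distance d = v²/(2a), so with a fixed, d ∝ v².
Factor = (145/68)² = 2.1324² = 4.5471.

Factor ≈ 4.55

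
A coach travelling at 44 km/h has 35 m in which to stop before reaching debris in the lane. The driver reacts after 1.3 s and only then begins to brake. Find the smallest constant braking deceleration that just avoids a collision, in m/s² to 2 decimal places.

44 km/h ÷ 3.6 = 12.2222 m/s.
Distance covered during reaction = 12.2222 × 1.3 = 15.889 m.
Distance available for braking: 35 − 15.889 = 19.111 m.
v² = 2a·d ⇒ a = v²/(2d) = 12.2222² / (2 × 19.111) = 149.382 / 38.222 = 3.9083 m/s².

Required deceleration ≈ 3.91 m/s²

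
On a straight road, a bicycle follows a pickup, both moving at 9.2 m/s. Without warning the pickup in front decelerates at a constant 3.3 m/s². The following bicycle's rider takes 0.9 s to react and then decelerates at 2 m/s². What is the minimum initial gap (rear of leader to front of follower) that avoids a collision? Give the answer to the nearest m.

Minimum gap ≈ 17 m

Leader travels v²/(2a_L) = 84.640 / 6.600 = 12.824 m before stopping.
Follower covers v·t_r = 9.2000 × 0.9 = 8.280 m while reacting, then v²/(2a_F) = 84.640 / 4.000 = 21.160 m while braking, for a total of 8.280 + 21.160 = 29.440 m.
Since a_F ≤ a_L and the follower starts braking later, the follower is never slower than the leader, so the closest approach is when both have stopped.
Minimum gap = 29.440 − 12.824 = 16.616 m.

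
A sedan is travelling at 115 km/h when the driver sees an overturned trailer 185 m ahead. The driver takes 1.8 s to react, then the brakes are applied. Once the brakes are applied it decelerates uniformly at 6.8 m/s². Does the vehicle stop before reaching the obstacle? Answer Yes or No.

115 km/h ÷ 3.6 = 31.9444 m/s.
Reaction distance = 31.9444 × 1.8 = 57.500 m.
Braking distance = v²/(2a) = 1020.445 / 13.600 = 75.033 m.
Total stopping distance = 57.500 + 75.033 = 132.533 m, vs 185 m available — it stops with 185 − 132.533 = 52.467 m to spare.

Yes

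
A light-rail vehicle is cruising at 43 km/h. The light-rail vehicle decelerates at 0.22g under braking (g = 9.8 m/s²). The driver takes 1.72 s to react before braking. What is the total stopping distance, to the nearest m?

Total stopping distance ≈ 54 m

43 km/h ÷ 3.6 = 11.9444 m/s.
a = 0.22 × 9.8 = 2.156 m/s².
Reaction distance = v·t_r = 11.9444 × 1.72 = 20.544 m.
Braking distance = v²/(2a) = 11.9444² / (2 × 2.156) = 142.669 / 4.312 = 33.087 m.
Total = 20.544 + 33.087 = 53.631 m.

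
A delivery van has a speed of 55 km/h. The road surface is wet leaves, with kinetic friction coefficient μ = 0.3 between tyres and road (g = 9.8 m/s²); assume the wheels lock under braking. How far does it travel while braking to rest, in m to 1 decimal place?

Braking distance ≈ 39.7 m

55 km/h ÷ 3.6 = 15.2778 m/s.
a = μg = 0.3 × 9.8 = 2.940 m/s².
Braking distance = v²/(2a) = 15.2778² / (2 × 2.940) = 233.411 / 5.880 = 39.696 m.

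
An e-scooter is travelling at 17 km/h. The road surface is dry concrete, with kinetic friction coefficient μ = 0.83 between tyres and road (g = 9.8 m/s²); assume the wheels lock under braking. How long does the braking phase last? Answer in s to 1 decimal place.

17 km/h ÷ 3.6 = 4.7222 m/s.
a = μg = 0.83 × 9.8 = 8.134 m/s².
Braking time = v/a = 4.7222 / 8.134 = 0.581 s.

Braking time ≈ 0.6 s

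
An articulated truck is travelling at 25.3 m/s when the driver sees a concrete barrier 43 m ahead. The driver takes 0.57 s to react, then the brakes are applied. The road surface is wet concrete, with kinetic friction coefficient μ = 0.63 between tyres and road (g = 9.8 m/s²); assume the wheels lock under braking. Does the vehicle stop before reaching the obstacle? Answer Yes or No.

No

a = μg = 0.63 × 9.8 = 6.174 m/s².
Reaction distance = 25.3000 × 0.57 = 14.421 m.
Braking distance = v²/(2a) = 640.090 / 12.348 = 51.838 m.
Total stopping distance = 14.421 + 51.838 = 66.259 m, vs 43 m available — it cannot stop in time and overshoots by 66.259 − 43 = 23.259 m.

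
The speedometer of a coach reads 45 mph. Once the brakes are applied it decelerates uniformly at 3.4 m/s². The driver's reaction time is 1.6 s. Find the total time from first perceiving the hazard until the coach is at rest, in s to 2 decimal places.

45 mph × 0.44704 = 20.1168 m/s.
Braking time = v/a = 20.1168 / 3.400 = 5.917 s.
Total = 1.6 + 5.917 = 7.517 s.

Total time ≈ 7.52 s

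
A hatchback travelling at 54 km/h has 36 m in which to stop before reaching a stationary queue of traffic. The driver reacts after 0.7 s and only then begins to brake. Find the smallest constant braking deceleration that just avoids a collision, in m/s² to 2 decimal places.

Required deceleration ≈ 4.41 m/s²

54 km/h ÷ 3.6 = 15.0000 m/s.
Distance covered during reaction = 15.0000 × 0.7 = 10.500 m.
Distance available for braking: 36 − 10.500 = 25.500 m.
v² = 2a·d ⇒ a = v²/(2d) = 15.0000² / (2 × 25.500) = 225.000 / 51.000 = 4.4118 m/s².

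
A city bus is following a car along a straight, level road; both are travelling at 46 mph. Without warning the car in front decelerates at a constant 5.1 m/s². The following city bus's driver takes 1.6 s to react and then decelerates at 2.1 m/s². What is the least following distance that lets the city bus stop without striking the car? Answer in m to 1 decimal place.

Minimum gap ≈ 92.1 m

46 mph × 0.44704 = 20.5638 m/s.
Leader travels v²/(2a_L) = 422.870 / 10.200 = 41.458 m before stopping.
Follower covers v·t_r = 20.5638 × 1.6 = 32.902 m while reacting, then v²/(2a_F) = 422.870 / 4.200 = 100.683 m while braking, for a total of 32.902 + 100.683 = 133.585 m.
Since a_F ≤ a_L and the follower starts braking later, the follower is never slower than the leader, so the closest approach is when both have stopped.
Minimum gap = 133.585 − 41.458 = 92.127 m.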